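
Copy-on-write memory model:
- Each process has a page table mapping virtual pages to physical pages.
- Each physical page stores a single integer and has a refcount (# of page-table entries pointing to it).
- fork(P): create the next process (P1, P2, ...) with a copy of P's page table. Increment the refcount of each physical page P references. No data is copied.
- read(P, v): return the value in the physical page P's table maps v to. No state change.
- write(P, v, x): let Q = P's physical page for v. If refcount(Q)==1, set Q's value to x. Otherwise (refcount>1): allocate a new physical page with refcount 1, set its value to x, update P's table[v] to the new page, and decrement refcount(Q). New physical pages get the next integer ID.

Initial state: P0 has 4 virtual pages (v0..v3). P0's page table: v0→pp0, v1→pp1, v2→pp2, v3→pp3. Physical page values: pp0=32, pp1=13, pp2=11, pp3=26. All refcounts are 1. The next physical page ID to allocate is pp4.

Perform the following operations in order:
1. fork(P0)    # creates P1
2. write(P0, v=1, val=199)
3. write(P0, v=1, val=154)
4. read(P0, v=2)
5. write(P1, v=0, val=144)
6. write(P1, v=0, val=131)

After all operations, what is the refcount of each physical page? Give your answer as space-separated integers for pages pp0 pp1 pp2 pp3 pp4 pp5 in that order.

Op 1: fork(P0) -> P1. 4 ppages; refcounts: pp0:2 pp1:2 pp2:2 pp3:2
Op 2: write(P0, v1, 199). refcount(pp1)=2>1 -> COPY to pp4. 5 ppages; refcounts: pp0:2 pp1:1 pp2:2 pp3:2 pp4:1
Op 3: write(P0, v1, 154). refcount(pp4)=1 -> write in place. 5 ppages; refcounts: pp0:2 pp1:1 pp2:2 pp3:2 pp4:1
Op 4: read(P0, v2) -> 11. No state change.
Op 5: write(P1, v0, 144). refcount(pp0)=2>1 -> COPY to pp5. 6 ppages; refcounts: pp0:1 pp1:1 pp2:2 pp3:2 pp4:1 pp5:1
Op 6: write(P1, v0, 131). refcount(pp5)=1 -> write in place. 6 ppages; refcounts: pp0:1 pp1:1 pp2:2 pp3:2 pp4:1 pp5:1

Answer: 1 1 2 2 1 1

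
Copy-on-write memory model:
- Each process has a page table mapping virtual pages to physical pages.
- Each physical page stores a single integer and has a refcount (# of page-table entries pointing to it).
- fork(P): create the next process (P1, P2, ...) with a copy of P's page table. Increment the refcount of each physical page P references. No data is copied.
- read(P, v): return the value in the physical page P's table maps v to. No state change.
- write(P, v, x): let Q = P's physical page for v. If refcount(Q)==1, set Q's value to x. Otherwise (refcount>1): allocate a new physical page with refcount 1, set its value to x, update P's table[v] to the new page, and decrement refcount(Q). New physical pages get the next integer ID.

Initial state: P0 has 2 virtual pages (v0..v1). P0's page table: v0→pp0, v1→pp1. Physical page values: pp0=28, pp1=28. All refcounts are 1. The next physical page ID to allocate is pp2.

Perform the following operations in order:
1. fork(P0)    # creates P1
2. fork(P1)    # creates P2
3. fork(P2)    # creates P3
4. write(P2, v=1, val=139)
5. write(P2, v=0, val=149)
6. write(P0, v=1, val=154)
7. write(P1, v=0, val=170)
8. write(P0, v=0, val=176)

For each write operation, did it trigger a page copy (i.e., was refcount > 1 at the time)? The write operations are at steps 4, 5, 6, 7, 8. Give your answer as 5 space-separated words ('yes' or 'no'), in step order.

Op 1: fork(P0) -> P1. 2 ppages; refcounts: pp0:2 pp1:2
Op 2: fork(P1) -> P2. 2 ppages; refcounts: pp0:3 pp1:3
Op 3: fork(P2) -> P3. 2 ppages; refcounts: pp0:4 pp1:4
Op 4: write(P2, v1, 139). refcount(pp1)=4>1 -> COPY to pp2. 3 ppages; refcounts: pp0:4 pp1:3 pp2:1
Op 5: write(P2, v0, 149). refcount(pp0)=4>1 -> COPY to pp3. 4 ppages; refcounts: pp0:3 pp1:3 pp2:1 pp3:1
Op 6: write(P0, v1, 154). refcount(pp1)=3>1 -> COPY to pp4. 5 ppages; refcounts: pp0:3 pp1:2 pp2:1 pp3:1 pp4:1
Op 7: write(P1, v0, 170). refcount(pp0)=3>1 -> COPY to pp5. 6 ppages; refcounts: pp0:2 pp1:2 pp2:1 pp3:1 pp4:1 pp5:1
Op 8: write(P0, v0, 176). refcount(pp0)=2>1 -> COPY to pp6. 7 ppages; refcounts: pp0:1 pp1:2 pp2:1 pp3:1 pp4:1 pp5:1 pp6:1

yes yes yes yes yes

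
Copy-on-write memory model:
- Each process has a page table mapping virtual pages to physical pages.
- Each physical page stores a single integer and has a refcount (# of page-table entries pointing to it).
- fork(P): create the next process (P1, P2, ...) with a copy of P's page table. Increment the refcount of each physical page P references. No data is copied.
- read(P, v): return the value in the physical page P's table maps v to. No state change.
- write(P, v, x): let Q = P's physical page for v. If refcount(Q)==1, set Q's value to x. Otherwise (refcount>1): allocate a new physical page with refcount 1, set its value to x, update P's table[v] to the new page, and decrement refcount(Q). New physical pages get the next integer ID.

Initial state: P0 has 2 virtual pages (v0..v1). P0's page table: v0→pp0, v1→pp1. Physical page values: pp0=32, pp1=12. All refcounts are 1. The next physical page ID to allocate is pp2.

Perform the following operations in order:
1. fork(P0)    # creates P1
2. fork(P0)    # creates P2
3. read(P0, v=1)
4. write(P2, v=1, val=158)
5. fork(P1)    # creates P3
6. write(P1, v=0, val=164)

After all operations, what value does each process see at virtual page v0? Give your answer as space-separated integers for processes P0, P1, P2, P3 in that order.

Op 1: fork(P0) -> P1. 2 ppages; refcounts: pp0:2 pp1:2
Op 2: fork(P0) -> P2. 2 ppages; refcounts: pp0:3 pp1:3
Op 3: read(P0, v1) -> 12. No state change.
Op 4: write(P2, v1, 158). refcount(pp1)=3>1 -> COPY to pp2. 3 ppages; refcounts: pp0:3 pp1:2 pp2:1
Op 5: fork(P1) -> P3. 3 ppages; refcounts: pp0:4 pp1:3 pp2:1
Op 6: write(P1, v0, 164). refcount(pp0)=4>1 -> COPY to pp3. 4 ppages; refcounts: pp0:3 pp1:3 pp2:1 pp3:1
P0: v0 -> pp0 = 32
P1: v0 -> pp3 = 164
P2: v0 -> pp0 = 32
P3: v0 -> pp0 = 32

Answer: 32 164 32 32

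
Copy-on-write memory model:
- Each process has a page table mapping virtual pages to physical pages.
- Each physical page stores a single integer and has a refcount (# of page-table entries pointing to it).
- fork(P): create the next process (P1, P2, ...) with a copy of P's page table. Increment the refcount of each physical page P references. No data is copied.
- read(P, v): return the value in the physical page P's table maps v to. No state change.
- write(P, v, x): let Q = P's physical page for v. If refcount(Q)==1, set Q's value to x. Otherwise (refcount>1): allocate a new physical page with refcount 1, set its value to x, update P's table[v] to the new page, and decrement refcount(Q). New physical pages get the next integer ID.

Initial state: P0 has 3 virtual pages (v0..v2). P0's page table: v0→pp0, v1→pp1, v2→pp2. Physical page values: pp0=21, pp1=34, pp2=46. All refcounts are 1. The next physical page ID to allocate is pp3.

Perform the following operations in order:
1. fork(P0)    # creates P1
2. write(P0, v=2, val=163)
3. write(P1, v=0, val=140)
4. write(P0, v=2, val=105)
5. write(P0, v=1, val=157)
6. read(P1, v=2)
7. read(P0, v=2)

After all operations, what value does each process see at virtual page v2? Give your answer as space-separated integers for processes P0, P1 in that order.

Op 1: fork(P0) -> P1. 3 ppages; refcounts: pp0:2 pp1:2 pp2:2
Op 2: write(P0, v2, 163). refcount(pp2)=2>1 -> COPY to pp3. 4 ppages; refcounts: pp0:2 pp1:2 pp2:1 pp3:1
Op 3: write(P1, v0, 140). refcount(pp0)=2>1 -> COPY to pp4. 5 ppages; refcounts: pp0:1 pp1:2 pp2:1 pp3:1 pp4:1
Op 4: write(P0, v2, 105). refcount(pp3)=1 -> write in place. 5 ppages; refcounts: pp0:1 pp1:2 pp2:1 pp3:1 pp4:1
Op 5: write(P0, v1, 157). refcount(pp1)=2>1 -> COPY to pp5. 6 ppages; refcounts: pp0:1 pp1:1 pp2:1 pp3:1 pp4:1 pp5:1
Op 6: read(P1, v2) -> 46. No state change.
Op 7: read(P0, v2) -> 105. No state change.
P0: v2 -> pp3 = 105
P1: v2 -> pp2 = 46

Answer: 105 46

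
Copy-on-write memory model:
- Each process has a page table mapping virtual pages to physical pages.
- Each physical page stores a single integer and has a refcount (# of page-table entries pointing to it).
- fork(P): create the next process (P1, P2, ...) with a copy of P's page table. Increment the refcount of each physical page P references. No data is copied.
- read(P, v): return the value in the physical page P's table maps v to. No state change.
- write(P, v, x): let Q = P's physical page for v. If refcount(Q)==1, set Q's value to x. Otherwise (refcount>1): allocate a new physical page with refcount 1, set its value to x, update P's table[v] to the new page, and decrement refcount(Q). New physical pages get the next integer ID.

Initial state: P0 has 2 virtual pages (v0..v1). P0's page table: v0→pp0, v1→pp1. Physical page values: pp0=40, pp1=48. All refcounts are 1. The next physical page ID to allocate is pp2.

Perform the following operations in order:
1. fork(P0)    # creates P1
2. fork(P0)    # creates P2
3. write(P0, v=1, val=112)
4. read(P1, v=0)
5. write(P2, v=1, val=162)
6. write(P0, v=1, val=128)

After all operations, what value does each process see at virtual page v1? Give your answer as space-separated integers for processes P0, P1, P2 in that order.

Op 1: fork(P0) -> P1. 2 ppages; refcounts: pp0:2 pp1:2
Op 2: fork(P0) -> P2. 2 ppages; refcounts: pp0:3 pp1:3
Op 3: write(P0, v1, 112). refcount(pp1)=3>1 -> COPY to pp2. 3 ppages; refcounts: pp0:3 pp1:2 pp2:1
Op 4: read(P1, v0) -> 40. No state change.
Op 5: write(P2, v1, 162). refcount(pp1)=2>1 -> COPY to pp3. 4 ppages; refcounts: pp0:3 pp1:1 pp2:1 pp3:1
Op 6: write(P0, v1, 128). refcount(pp2)=1 -> write in place. 4 ppages; refcounts: pp0:3 pp1:1 pp2:1 pp3:1
P0: v1 -> pp2 = 128
P1: v1 -> pp1 = 48
P2: v1 -> pp3 = 162

Answer: 128 48 162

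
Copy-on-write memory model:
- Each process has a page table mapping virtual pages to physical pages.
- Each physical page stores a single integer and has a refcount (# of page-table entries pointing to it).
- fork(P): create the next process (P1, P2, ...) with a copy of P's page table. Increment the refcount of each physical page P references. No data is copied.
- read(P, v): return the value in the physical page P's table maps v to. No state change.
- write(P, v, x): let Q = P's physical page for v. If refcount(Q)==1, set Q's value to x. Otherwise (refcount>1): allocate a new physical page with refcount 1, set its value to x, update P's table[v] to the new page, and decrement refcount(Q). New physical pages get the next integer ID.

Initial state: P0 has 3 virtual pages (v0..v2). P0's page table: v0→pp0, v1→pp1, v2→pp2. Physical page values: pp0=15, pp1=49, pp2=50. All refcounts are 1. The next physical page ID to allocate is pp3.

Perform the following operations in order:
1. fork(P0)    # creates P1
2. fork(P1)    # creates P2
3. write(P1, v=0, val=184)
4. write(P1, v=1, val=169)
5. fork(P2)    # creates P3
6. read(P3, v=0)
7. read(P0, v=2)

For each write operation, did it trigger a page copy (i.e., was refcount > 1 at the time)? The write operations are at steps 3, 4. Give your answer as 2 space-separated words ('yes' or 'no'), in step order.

Op 1: fork(P0) -> P1. 3 ppages; refcounts: pp0:2 pp1:2 pp2:2
Op 2: fork(P1) -> P2. 3 ppages; refcounts: pp0:3 pp1:3 pp2:3
Op 3: write(P1, v0, 184). refcount(pp0)=3>1 -> COPY to pp3. 4 ppages; refcounts: pp0:2 pp1:3 pp2:3 pp3:1
Op 4: write(P1, v1, 169). refcount(pp1)=3>1 -> COPY to pp4. 5 ppages; refcounts: pp0:2 pp1:2 pp2:3 pp3:1 pp4:1
Op 5: fork(P2) -> P3. 5 ppages; refcounts: pp0:3 pp1:3 pp2:4 pp3:1 pp4:1
Op 6: read(P3, v0) -> 15. No state change.
Op 7: read(P0, v2) -> 50. No state change.

yes yes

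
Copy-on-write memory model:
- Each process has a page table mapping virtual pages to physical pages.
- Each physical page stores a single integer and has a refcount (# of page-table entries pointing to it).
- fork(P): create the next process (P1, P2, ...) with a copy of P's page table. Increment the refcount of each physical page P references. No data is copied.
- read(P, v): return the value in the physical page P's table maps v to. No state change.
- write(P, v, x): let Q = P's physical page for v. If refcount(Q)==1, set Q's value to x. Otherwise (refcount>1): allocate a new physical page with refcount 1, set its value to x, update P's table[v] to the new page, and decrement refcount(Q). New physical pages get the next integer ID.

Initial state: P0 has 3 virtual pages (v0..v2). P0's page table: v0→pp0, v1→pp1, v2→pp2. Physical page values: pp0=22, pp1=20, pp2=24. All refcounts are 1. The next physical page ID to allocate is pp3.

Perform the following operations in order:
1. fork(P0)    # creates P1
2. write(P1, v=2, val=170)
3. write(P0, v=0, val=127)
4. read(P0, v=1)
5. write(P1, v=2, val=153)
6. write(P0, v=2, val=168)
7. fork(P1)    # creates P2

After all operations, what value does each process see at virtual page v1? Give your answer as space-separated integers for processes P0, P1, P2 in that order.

Op 1: fork(P0) -> P1. 3 ppages; refcounts: pp0:2 pp1:2 pp2:2
Op 2: write(P1, v2, 170). refcount(pp2)=2>1 -> COPY to pp3. 4 ppages; refcounts: pp0:2 pp1:2 pp2:1 pp3:1
Op 3: write(P0, v0, 127). refcount(pp0)=2>1 -> COPY to pp4. 5 ppages; refcounts: pp0:1 pp1:2 pp2:1 pp3:1 pp4:1
Op 4: read(P0, v1) -> 20. No state change.
Op 5: write(P1, v2, 153). refcount(pp3)=1 -> write in place. 5 ppages; refcounts: pp0:1 pp1:2 pp2:1 pp3:1 pp4:1
Op 6: write(P0, v2, 168). refcount(pp2)=1 -> write in place. 5 ppages; refcounts: pp0:1 pp1:2 pp2:1 pp3:1 pp4:1
Op 7: fork(P1) -> P2. 5 ppages; refcounts: pp0:2 pp1:3 pp2:1 pp3:2 pp4:1
P0: v1 -> pp1 = 20
P1: v1 -> pp1 = 20
P2: v1 -> pp1 = 20

Answer: 20 20 20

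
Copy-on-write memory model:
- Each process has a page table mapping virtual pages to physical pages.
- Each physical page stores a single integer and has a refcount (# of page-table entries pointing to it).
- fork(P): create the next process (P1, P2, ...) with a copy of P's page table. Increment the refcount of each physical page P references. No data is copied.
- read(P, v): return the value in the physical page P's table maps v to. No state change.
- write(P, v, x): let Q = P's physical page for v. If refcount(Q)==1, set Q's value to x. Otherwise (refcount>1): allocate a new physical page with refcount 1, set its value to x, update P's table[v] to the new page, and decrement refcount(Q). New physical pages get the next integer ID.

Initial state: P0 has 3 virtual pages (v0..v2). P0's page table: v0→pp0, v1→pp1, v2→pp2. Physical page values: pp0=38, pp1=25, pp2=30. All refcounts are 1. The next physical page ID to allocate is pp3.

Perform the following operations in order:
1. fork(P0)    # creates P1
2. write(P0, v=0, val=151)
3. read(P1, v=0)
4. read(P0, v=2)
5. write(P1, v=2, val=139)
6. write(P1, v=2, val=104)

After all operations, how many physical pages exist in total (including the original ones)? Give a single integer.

Op 1: fork(P0) -> P1. 3 ppages; refcounts: pp0:2 pp1:2 pp2:2
Op 2: write(P0, v0, 151). refcount(pp0)=2>1 -> COPY to pp3. 4 ppages; refcounts: pp0:1 pp1:2 pp2:2 pp3:1
Op 3: read(P1, v0) -> 38. No state change.
Op 4: read(P0, v2) -> 30. No state change.
Op 5: write(P1, v2, 139). refcount(pp2)=2>1 -> COPY to pp4. 5 ppages; refcounts: pp0:1 pp1:2 pp2:1 pp3:1 pp4:1
Op 6: write(P1, v2, 104). refcount(pp4)=1 -> write in place. 5 ppages; refcounts: pp0:1 pp1:2 pp2:1 pp3:1 pp4:1

Answer: 5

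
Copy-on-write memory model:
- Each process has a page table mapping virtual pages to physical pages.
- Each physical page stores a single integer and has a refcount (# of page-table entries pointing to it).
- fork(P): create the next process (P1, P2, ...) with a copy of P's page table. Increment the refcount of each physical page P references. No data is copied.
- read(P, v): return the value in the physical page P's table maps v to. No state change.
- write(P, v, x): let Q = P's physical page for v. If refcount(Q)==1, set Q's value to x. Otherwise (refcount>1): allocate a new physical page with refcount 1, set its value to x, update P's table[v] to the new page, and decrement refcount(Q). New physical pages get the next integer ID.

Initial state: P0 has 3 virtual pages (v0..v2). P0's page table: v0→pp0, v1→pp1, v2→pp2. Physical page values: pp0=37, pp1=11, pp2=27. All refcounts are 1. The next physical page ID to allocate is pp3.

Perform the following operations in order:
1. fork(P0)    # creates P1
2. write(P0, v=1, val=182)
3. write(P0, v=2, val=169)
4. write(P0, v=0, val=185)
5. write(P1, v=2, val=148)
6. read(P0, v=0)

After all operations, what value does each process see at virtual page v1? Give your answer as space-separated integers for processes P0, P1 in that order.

Op 1: fork(P0) -> P1. 3 ppages; refcounts: pp0:2 pp1:2 pp2:2
Op 2: write(P0, v1, 182). refcount(pp1)=2>1 -> COPY to pp3. 4 ppages; refcounts: pp0:2 pp1:1 pp2:2 pp3:1
Op 3: write(P0, v2, 169). refcount(pp2)=2>1 -> COPY to pp4. 5 ppages; refcounts: pp0:2 pp1:1 pp2:1 pp3:1 pp4:1
Op 4: write(P0, v0, 185). refcount(pp0)=2>1 -> COPY to pp5. 6 ppages; refcounts: pp0:1 pp1:1 pp2:1 pp3:1 pp4:1 pp5:1
Op 5: write(P1, v2, 148). refcount(pp2)=1 -> write in place. 6 ppages; refcounts: pp0:1 pp1:1 pp2:1 pp3:1 pp4:1 pp5:1
Op 6: read(P0, v0) -> 185. No state change.
P0: v1 -> pp3 = 182
P1: v1 -> pp1 = 11

Answer: 182 11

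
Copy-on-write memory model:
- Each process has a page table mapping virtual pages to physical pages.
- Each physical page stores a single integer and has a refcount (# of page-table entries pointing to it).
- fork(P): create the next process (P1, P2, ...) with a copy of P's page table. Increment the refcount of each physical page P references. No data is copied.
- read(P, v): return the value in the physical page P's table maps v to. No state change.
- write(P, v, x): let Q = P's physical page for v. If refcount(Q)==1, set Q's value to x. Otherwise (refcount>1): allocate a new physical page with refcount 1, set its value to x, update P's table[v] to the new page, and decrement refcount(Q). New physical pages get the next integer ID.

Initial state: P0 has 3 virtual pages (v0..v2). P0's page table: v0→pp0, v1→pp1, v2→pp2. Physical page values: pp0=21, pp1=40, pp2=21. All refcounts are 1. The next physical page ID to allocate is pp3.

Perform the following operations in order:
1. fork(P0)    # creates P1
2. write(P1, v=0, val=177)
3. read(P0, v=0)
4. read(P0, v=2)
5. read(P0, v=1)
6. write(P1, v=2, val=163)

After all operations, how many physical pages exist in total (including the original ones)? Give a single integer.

Answer: 5

Derivation:
Op 1: fork(P0) -> P1. 3 ppages; refcounts: pp0:2 pp1:2 pp2:2
Op 2: write(P1, v0, 177). refcount(pp0)=2>1 -> COPY to pp3. 4 ppages; refcounts: pp0:1 pp1:2 pp2:2 pp3:1
Op 3: read(P0, v0) -> 21. No state change.
Op 4: read(P0, v2) -> 21. No state change.
Op 5: read(P0, v1) -> 40. No state change.
Op 6: write(P1, v2, 163). refcount(pp2)=2>1 -> COPY to pp4. 5 ppages; refcounts: pp0:1 pp1:2 pp2:1 pp3:1 pp4:1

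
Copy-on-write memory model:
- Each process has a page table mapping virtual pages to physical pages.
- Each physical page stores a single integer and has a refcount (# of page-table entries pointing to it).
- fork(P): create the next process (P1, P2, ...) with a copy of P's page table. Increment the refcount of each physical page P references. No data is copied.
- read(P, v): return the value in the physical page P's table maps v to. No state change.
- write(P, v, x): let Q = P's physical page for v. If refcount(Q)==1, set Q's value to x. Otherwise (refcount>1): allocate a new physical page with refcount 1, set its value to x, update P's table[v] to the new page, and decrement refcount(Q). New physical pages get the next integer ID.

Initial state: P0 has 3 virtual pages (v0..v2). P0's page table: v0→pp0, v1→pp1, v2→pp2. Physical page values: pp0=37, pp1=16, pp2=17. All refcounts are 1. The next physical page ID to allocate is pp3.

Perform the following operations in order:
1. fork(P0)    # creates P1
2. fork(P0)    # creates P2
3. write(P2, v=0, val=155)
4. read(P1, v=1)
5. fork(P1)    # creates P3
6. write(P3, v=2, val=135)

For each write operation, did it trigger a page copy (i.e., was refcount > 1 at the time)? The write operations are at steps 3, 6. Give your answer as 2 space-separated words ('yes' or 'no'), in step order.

Op 1: fork(P0) -> P1. 3 ppages; refcounts: pp0:2 pp1:2 pp2:2
Op 2: fork(P0) -> P2. 3 ppages; refcounts: pp0:3 pp1:3 pp2:3
Op 3: write(P2, v0, 155). refcount(pp0)=3>1 -> COPY to pp3. 4 ppages; refcounts: pp0:2 pp1:3 pp2:3 pp3:1
Op 4: read(P1, v1) -> 16. No state change.
Op 5: fork(P1) -> P3. 4 ppages; refcounts: pp0:3 pp1:4 pp2:4 pp3:1
Op 6: write(P3, v2, 135). refcount(pp2)=4>1 -> COPY to pp4. 5 ppages; refcounts: pp0:3 pp1:4 pp2:3 pp3:1 pp4:1

yes yes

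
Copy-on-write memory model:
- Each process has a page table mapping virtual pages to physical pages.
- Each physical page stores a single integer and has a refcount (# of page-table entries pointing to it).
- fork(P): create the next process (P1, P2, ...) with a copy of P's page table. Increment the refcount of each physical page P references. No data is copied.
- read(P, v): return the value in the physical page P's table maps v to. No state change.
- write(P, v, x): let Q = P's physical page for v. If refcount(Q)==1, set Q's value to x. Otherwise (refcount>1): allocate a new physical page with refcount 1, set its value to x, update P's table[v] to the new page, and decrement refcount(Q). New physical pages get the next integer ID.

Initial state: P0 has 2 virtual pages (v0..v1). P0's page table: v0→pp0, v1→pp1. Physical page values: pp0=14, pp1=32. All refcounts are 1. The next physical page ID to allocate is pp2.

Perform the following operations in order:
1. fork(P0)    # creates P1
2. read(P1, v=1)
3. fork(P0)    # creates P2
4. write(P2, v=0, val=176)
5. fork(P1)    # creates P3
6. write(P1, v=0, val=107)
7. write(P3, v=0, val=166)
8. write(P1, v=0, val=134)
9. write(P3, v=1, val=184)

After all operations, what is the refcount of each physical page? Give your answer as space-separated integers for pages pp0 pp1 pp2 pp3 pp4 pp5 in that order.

Answer: 1 3 1 1 1 1

Derivation:
Op 1: fork(P0) -> P1. 2 ppages; refcounts: pp0:2 pp1:2
Op 2: read(P1, v1) -> 32. No state change.
Op 3: fork(P0) -> P2. 2 ppages; refcounts: pp0:3 pp1:3
Op 4: write(P2, v0, 176). refcount(pp0)=3>1 -> COPY to pp2. 3 ppages; refcounts: pp0:2 pp1:3 pp2:1
Op 5: fork(P1) -> P3. 3 ppages; refcounts: pp0:3 pp1:4 pp2:1
Op 6: write(P1, v0, 107). refcount(pp0)=3>1 -> COPY to pp3. 4 ppages; refcounts: pp0:2 pp1:4 pp2:1 pp3:1
Op 7: write(P3, v0, 166). refcount(pp0)=2>1 -> COPY to pp4. 5 ppages; refcounts: pp0:1 pp1:4 pp2:1 pp3:1 pp4:1
Op 8: write(P1, v0, 134). refcount(pp3)=1 -> write in place. 5 ppages; refcounts: pp0:1 pp1:4 pp2:1 pp3:1 pp4:1
Op 9: write(P3, v1, 184). refcount(pp1)=4>1 -> COPY to pp5. 6 ppages; refcounts: pp0:1 pp1:3 pp2:1 pp3:1 pp4:1 pp5:1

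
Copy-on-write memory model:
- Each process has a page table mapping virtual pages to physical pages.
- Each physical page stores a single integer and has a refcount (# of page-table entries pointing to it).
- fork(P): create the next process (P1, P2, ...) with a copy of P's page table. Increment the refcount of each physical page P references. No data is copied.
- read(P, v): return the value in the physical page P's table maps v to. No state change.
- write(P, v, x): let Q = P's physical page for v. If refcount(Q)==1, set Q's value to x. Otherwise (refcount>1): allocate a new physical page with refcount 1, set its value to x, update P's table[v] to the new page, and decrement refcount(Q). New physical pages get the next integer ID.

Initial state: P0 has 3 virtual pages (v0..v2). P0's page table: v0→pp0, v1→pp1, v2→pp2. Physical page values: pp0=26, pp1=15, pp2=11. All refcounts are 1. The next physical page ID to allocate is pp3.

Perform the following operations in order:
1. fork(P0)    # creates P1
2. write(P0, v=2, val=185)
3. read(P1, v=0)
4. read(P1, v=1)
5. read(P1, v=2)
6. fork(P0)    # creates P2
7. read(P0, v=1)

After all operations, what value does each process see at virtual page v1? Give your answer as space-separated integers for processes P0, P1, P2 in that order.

Op 1: fork(P0) -> P1. 3 ppages; refcounts: pp0:2 pp1:2 pp2:2
Op 2: write(P0, v2, 185). refcount(pp2)=2>1 -> COPY to pp3. 4 ppages; refcounts: pp0:2 pp1:2 pp2:1 pp3:1
Op 3: read(P1, v0) -> 26. No state change.
Op 4: read(P1, v1) -> 15. No state change.
Op 5: read(P1, v2) -> 11. No state change.
Op 6: fork(P0) -> P2. 4 ppages; refcounts: pp0:3 pp1:3 pp2:1 pp3:2
Op 7: read(P0, v1) -> 15. No state change.
P0: v1 -> pp1 = 15
P1: v1 -> pp1 = 15
P2: v1 -> pp1 = 15

Answer: 15 15 15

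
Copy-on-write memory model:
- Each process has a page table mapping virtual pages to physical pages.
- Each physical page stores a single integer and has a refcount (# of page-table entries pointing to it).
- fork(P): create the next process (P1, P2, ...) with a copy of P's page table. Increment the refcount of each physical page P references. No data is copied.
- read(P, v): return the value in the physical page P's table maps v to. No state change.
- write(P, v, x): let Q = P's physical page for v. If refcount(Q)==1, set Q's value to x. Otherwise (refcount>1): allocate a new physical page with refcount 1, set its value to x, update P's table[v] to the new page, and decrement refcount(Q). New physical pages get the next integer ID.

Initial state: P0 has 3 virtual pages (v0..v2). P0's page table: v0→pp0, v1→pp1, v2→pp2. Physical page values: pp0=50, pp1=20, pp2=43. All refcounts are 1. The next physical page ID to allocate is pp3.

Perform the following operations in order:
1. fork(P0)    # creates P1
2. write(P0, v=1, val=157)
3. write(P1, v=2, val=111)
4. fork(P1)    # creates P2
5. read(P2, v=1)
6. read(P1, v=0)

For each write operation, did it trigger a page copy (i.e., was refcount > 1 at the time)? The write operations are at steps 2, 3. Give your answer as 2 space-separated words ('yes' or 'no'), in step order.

Op 1: fork(P0) -> P1. 3 ppages; refcounts: pp0:2 pp1:2 pp2:2
Op 2: write(P0, v1, 157). refcount(pp1)=2>1 -> COPY to pp3. 4 ppages; refcounts: pp0:2 pp1:1 pp2:2 pp3:1
Op 3: write(P1, v2, 111). refcount(pp2)=2>1 -> COPY to pp4. 5 ppages; refcounts: pp0:2 pp1:1 pp2:1 pp3:1 pp4:1
Op 4: fork(P1) -> P2. 5 ppages; refcounts: pp0:3 pp1:2 pp2:1 pp3:1 pp4:2
Op 5: read(P2, v1) -> 20. No state change.
Op 6: read(P1, v0) -> 50. No state change.

yes yes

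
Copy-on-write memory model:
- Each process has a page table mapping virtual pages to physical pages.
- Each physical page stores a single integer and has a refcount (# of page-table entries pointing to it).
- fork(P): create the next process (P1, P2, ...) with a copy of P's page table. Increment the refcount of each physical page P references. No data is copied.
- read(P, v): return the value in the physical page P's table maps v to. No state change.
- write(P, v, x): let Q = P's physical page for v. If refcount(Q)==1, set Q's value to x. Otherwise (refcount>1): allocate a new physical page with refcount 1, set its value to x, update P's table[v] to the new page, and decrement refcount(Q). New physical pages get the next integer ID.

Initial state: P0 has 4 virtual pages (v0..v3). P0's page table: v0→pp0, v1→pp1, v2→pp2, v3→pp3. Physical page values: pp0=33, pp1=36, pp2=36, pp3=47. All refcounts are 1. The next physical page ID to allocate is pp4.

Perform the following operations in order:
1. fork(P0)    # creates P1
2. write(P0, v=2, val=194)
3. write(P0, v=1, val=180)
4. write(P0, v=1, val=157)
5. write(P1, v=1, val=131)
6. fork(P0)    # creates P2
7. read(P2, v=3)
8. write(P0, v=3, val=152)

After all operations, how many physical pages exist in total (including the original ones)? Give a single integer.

Answer: 7

Derivation:
Op 1: fork(P0) -> P1. 4 ppages; refcounts: pp0:2 pp1:2 pp2:2 pp3:2
Op 2: write(P0, v2, 194). refcount(pp2)=2>1 -> COPY to pp4. 5 ppages; refcounts: pp0:2 pp1:2 pp2:1 pp3:2 pp4:1
Op 3: write(P0, v1, 180). refcount(pp1)=2>1 -> COPY to pp5. 6 ppages; refcounts: pp0:2 pp1:1 pp2:1 pp3:2 pp4:1 pp5:1
Op 4: write(P0, v1, 157). refcount(pp5)=1 -> write in place. 6 ppages; refcounts: pp0:2 pp1:1 pp2:1 pp3:2 pp4:1 pp5:1
Op 5: write(P1, v1, 131). refcount(pp1)=1 -> write in place. 6 ppages; refcounts: pp0:2 pp1:1 pp2:1 pp3:2 pp4:1 pp5:1
Op 6: fork(P0) -> P2. 6 ppages; refcounts: pp0:3 pp1:1 pp2:1 pp3:3 pp4:2 pp5:2
Op 7: read(P2, v3) -> 47. No state change.
Op 8: write(P0, v3, 152). refcount(pp3)=3>1 -> COPY to pp6. 7 ppages; refcounts: pp0:3 pp1:1 pp2:1 pp3:2 pp4:2 pp5:2 pp6:1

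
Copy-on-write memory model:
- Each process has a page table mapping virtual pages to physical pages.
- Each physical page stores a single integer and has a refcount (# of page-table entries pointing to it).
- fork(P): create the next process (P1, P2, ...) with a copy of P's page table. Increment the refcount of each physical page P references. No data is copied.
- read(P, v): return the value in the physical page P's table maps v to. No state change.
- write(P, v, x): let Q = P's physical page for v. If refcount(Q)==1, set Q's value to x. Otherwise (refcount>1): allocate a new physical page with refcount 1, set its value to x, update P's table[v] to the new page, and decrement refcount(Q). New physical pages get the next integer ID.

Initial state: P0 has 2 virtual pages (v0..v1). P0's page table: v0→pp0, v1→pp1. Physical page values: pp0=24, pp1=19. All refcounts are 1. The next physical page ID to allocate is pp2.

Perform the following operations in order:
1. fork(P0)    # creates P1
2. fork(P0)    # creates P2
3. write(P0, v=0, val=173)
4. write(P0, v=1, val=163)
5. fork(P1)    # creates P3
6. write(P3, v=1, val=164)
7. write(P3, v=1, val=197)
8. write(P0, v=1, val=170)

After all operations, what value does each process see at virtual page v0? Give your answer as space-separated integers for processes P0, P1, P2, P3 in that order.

Op 1: fork(P0) -> P1. 2 ppages; refcounts: pp0:2 pp1:2
Op 2: fork(P0) -> P2. 2 ppages; refcounts: pp0:3 pp1:3
Op 3: write(P0, v0, 173). refcount(pp0)=3>1 -> COPY to pp2. 3 ppages; refcounts: pp0:2 pp1:3 pp2:1
Op 4: write(P0, v1, 163). refcount(pp1)=3>1 -> COPY to pp3. 4 ppages; refcounts: pp0:2 pp1:2 pp2:1 pp3:1
Op 5: fork(P1) -> P3. 4 ppages; refcounts: pp0:3 pp1:3 pp2:1 pp3:1
Op 6: write(P3, v1, 164). refcount(pp1)=3>1 -> COPY to pp4. 5 ppages; refcounts: pp0:3 pp1:2 pp2:1 pp3:1 pp4:1
Op 7: write(P3, v1, 197). refcount(pp4)=1 -> write in place. 5 ppages; refcounts: pp0:3 pp1:2 pp2:1 pp3:1 pp4:1
Op 8: write(P0, v1, 170). refcount(pp3)=1 -> write in place. 5 ppages; refcounts: pp0:3 pp1:2 pp2:1 pp3:1 pp4:1
P0: v0 -> pp2 = 173
P1: v0 -> pp0 = 24
P2: v0 -> pp0 = 24
P3: v0 -> pp0 = 24

Answer: 173 24 24 24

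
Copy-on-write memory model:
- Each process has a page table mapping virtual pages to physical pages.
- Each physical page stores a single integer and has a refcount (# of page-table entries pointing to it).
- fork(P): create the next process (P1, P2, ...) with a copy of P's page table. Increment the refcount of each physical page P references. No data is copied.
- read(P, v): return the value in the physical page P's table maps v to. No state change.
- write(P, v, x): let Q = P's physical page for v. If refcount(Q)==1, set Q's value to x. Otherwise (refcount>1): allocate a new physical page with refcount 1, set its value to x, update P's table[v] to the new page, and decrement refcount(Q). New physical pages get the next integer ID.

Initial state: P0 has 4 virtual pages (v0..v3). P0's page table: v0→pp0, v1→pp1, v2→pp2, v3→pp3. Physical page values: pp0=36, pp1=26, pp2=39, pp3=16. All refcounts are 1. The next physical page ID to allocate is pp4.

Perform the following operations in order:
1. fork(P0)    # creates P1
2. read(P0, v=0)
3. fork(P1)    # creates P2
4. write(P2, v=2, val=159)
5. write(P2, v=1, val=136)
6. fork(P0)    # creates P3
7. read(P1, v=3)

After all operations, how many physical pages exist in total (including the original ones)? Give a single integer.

Op 1: fork(P0) -> P1. 4 ppages; refcounts: pp0:2 pp1:2 pp2:2 pp3:2
Op 2: read(P0, v0) -> 36. No state change.
Op 3: fork(P1) -> P2. 4 ppages; refcounts: pp0:3 pp1:3 pp2:3 pp3:3
Op 4: write(P2, v2, 159). refcount(pp2)=3>1 -> COPY to pp4. 5 ppages; refcounts: pp0:3 pp1:3 pp2:2 pp3:3 pp4:1
Op 5: write(P2, v1, 136). refcount(pp1)=3>1 -> COPY to pp5. 6 ppages; refcounts: pp0:3 pp1:2 pp2:2 pp3:3 pp4:1 pp5:1
Op 6: fork(P0) -> P3. 6 ppages; refcounts: pp0:4 pp1:3 pp2:3 pp3:4 pp4:1 pp5:1
Op 7: read(P1, v3) -> 16. No state change.

Answer: 6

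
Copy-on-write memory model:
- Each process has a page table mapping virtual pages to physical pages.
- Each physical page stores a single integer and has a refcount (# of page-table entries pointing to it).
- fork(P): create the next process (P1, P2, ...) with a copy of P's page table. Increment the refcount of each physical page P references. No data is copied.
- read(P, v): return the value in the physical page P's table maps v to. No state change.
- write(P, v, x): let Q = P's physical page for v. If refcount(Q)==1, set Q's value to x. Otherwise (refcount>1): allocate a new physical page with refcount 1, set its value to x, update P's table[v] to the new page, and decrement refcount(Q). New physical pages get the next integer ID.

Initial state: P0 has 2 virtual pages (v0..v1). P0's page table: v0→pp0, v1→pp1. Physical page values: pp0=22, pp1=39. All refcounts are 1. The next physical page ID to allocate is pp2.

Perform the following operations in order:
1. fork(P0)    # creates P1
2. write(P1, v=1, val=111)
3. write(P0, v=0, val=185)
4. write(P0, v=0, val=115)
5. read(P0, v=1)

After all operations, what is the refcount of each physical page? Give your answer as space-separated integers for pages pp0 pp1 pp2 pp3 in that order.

Op 1: fork(P0) -> P1. 2 ppages; refcounts: pp0:2 pp1:2
Op 2: write(P1, v1, 111). refcount(pp1)=2>1 -> COPY to pp2. 3 ppages; refcounts: pp0:2 pp1:1 pp2:1
Op 3: write(P0, v0, 185). refcount(pp0)=2>1 -> COPY to pp3. 4 ppages; refcounts: pp0:1 pp1:1 pp2:1 pp3:1
Op 4: write(P0, v0, 115). refcount(pp3)=1 -> write in place. 4 ppages; refcounts: pp0:1 pp1:1 pp2:1 pp3:1
Op 5: read(P0, v1) -> 39. No state change.

Answer: 1 1 1 1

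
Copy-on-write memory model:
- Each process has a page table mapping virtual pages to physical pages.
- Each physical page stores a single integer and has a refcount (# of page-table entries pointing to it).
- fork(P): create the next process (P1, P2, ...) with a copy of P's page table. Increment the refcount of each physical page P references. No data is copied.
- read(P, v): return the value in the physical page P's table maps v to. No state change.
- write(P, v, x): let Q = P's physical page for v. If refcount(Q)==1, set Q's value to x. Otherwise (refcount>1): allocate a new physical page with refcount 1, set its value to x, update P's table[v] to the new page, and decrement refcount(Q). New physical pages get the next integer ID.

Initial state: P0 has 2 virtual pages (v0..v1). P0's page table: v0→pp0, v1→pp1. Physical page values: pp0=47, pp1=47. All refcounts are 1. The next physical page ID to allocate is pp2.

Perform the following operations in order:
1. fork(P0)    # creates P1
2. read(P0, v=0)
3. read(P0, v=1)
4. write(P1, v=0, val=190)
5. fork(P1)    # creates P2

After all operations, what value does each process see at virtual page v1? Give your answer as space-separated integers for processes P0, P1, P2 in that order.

Op 1: fork(P0) -> P1. 2 ppages; refcounts: pp0:2 pp1:2
Op 2: read(P0, v0) -> 47. No state change.
Op 3: read(P0, v1) -> 47. No state change.
Op 4: write(P1, v0, 190). refcount(pp0)=2>1 -> COPY to pp2. 3 ppages; refcounts: pp0:1 pp1:2 pp2:1
Op 5: fork(P1) -> P2. 3 ppages; refcounts: pp0:1 pp1:3 pp2:2
P0: v1 -> pp1 = 47
P1: v1 -> pp1 = 47
P2: v1 -> pp1 = 47

Answer: 47 47 47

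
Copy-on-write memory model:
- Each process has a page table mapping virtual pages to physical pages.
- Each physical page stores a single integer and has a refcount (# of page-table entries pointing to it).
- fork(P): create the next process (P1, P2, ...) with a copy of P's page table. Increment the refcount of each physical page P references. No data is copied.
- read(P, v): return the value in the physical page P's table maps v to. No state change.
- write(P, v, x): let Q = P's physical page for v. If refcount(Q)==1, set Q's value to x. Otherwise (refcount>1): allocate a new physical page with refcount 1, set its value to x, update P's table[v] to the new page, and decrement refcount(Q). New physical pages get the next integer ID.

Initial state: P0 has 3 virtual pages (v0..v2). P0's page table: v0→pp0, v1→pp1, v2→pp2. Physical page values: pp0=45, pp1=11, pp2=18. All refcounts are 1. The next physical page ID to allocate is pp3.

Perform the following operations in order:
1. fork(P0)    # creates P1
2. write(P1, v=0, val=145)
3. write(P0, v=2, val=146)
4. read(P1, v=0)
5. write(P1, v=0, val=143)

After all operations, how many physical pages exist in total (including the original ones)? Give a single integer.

Answer: 5

Derivation:
Op 1: fork(P0) -> P1. 3 ppages; refcounts: pp0:2 pp1:2 pp2:2
Op 2: write(P1, v0, 145). refcount(pp0)=2>1 -> COPY to pp3. 4 ppages; refcounts: pp0:1 pp1:2 pp2:2 pp3:1
Op 3: write(P0, v2, 146). refcount(pp2)=2>1 -> COPY to pp4. 5 ppages; refcounts: pp0:1 pp1:2 pp2:1 pp3:1 pp4:1
Op 4: read(P1, v0) -> 145. No state change.
Op 5: write(P1, v0, 143). refcount(pp3)=1 -> write in place. 5 ppages; refcounts: pp0:1 pp1:2 pp2:1 pp3:1 pp4:1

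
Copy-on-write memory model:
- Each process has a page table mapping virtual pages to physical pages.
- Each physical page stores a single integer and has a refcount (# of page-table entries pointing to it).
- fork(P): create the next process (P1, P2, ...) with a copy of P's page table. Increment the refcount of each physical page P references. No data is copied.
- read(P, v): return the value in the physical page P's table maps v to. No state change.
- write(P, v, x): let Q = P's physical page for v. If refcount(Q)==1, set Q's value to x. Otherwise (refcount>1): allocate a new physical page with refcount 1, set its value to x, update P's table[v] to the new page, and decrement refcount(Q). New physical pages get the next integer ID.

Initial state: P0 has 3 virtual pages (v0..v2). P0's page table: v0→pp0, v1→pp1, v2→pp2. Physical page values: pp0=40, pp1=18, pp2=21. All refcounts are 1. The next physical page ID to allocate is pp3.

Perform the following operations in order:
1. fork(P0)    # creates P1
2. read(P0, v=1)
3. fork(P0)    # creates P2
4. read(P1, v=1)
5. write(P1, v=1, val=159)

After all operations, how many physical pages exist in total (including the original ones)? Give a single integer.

Op 1: fork(P0) -> P1. 3 ppages; refcounts: pp0:2 pp1:2 pp2:2
Op 2: read(P0, v1) -> 18. No state change.
Op 3: fork(P0) -> P2. 3 ppages; refcounts: pp0:3 pp1:3 pp2:3
Op 4: read(P1, v1) -> 18. No state change.
Op 5: write(P1, v1, 159). refcount(pp1)=3>1 -> COPY to pp3. 4 ppages; refcounts: pp0:3 pp1:2 pp2:3 pp3:1

Answer: 4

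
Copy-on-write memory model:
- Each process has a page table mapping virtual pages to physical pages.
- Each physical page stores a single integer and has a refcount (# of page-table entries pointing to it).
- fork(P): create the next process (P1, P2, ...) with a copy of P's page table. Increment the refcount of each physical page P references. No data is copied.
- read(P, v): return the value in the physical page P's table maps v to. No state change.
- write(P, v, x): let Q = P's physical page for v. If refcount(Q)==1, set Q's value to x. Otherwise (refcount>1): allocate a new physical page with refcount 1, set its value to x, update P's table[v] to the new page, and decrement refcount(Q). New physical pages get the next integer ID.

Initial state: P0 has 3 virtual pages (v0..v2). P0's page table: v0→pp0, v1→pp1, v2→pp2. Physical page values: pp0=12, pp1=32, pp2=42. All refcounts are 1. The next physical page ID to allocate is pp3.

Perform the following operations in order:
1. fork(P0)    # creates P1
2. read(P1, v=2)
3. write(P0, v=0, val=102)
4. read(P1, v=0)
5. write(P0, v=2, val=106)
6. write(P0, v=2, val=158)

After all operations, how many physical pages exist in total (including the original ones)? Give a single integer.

Op 1: fork(P0) -> P1. 3 ppages; refcounts: pp0:2 pp1:2 pp2:2
Op 2: read(P1, v2) -> 42. No state change.
Op 3: write(P0, v0, 102). refcount(pp0)=2>1 -> COPY to pp3. 4 ppages; refcounts: pp0:1 pp1:2 pp2:2 pp3:1
Op 4: read(P1, v0) -> 12. No state change.
Op 5: write(P0, v2, 106). refcount(pp2)=2>1 -> COPY to pp4. 5 ppages; refcounts: pp0:1 pp1:2 pp2:1 pp3:1 pp4:1
Op 6: write(P0, v2, 158). refcount(pp4)=1 -> write in place. 5 ppages; refcounts: pp0:1 pp1:2 pp2:1 pp3:1 pp4:1

Answer: 5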